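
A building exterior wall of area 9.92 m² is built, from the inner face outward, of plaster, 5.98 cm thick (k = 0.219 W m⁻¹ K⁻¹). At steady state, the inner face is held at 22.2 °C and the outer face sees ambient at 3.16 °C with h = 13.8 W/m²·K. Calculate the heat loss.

Q = 547 W

Series thermal resistances, inner to outer:
  R_plaster = L/(kA) = 0.0598/(0.219·9.92) = 0.02753 K/W
  R_conv,out = 1/(hA) = 1/(13.8·9.92) = 0.007305 K/W
ΣR = 0.02753 + 0.007305 = 0.03483 K/W
Q = ΔT/ΣR = (22.2 °C − 3.16 °C)/0.03483 = 547 W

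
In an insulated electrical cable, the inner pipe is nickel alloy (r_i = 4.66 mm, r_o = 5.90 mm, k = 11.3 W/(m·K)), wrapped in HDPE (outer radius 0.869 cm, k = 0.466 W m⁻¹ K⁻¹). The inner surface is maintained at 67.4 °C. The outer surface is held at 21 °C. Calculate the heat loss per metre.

Q' = 342 W/m

Resistance network (inner→outer):
  R'_nickel alloy = ln(0.00590/0.00466)/(2πk) = 0.2359/(2π·11.3) = 0.003323 m·K/W
  R'_HDPE = ln(0.00869/0.00590)/(2πk) = 0.3872/(2π·0.466) = 0.1322 m·K/W
ΣR = 0.003323 + 0.1322 = 0.1355 m·K/W
Q' = ΔT/ΣR = (67.4 °C − 21 °C)/0.1355 = 342 W/m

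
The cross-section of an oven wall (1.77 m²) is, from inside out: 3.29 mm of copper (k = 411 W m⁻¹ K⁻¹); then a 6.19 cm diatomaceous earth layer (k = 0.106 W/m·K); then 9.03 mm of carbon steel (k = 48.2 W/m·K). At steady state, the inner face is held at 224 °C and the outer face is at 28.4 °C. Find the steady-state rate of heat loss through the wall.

Treat each layer as a resistance in series:
  R_copper = L/(kA) = 0.00329/(411·1.77) = 4.523×10^-6 K/W
  R_diatomaceous earth = L/(kA) = 0.0619/(0.106·1.77) = 0.3299 K/W
  R_carbon steel = L/(kA) = 0.00903/(48.2·1.77) = 1.058×10^-4 K/W
ΣR = 4.523×10^-6 + 0.3299 + 1.058×10^-4 = 0.3300 K/W
Q = ΔT/ΣR = (224 °C − 28.4 °C)/0.3300 = 593 W

Q = 593 W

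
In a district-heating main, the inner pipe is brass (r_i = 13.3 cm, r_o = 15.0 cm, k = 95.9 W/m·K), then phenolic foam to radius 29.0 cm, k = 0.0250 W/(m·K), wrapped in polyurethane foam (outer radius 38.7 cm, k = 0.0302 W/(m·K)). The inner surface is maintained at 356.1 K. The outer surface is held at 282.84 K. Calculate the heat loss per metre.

Resistance network (inner→outer):
  R'_brass = ln(0.150/0.133)/(2πk) = 0.1203/(2π·95.9) = 1.996×10^-4 m·K/W
  R'_phenolic foam = ln(0.290/0.150)/(2πk) = 0.6592/(2π·0.0250) = 4.197 m·K/W
  R'_polyurethane foam = ln(0.387/0.290)/(2πk) = 0.2885/(2π·0.0302) = 1.521 m·K/W
ΣR = 1.996×10^-4 + 4.197 + 1.521 = 5.718 m·K/W
Q' = ΔT/ΣR = (356.1 K − 282.84 K)/5.718 = 12.8 W/m

Q' = 12.8 W/m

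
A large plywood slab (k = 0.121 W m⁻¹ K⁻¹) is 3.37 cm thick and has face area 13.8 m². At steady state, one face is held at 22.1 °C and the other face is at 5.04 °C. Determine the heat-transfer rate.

Q = kA·ΔT/L = 0.121 × 13.8 × |22.1 °C − 5.04 °C| / 0.0337 = 845 W

Q = 845 W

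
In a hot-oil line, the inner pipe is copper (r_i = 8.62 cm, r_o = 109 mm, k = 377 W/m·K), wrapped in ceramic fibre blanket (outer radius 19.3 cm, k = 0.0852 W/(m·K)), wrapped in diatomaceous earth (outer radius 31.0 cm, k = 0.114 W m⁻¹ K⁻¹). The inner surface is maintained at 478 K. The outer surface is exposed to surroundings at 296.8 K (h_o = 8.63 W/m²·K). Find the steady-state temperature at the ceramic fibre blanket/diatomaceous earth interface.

Treat each layer as a resistance in series:
  R'_copper = ln(0.109/0.0862)/(2πk) = 0.2347/(2π·377) = 9.907×10^-5 m·K/W
  R'_ceramic fibre blanket = ln(0.193/0.109)/(2πk) = 0.5713/(2π·0.0852) = 1.067 m·K/W
  R'_diatomaceous earth = ln(0.310/0.193)/(2πk) = 0.4739/(2π·0.114) = 0.6616 m·K/W
  R'_conv,out = 1/(2πr h) = 1/(2π·0.310·8.63) = 0.05949 m·K/W
ΣR = 9.907×10^-5 + 1.067 + 0.6616 + 0.05949 = 1.788 m·K/W
Q' = ΔT/ΣR = (478 K − 296.8 K)/1.788 = 101.3 W/m
From the inner boundary to the ceramic fibre blanket/diatomaceous earth interface, ΣR_partial = 1.067 m·K/W.
T_interface = T_in − Q'·ΣR_partial = 478 K − (101.3)(1.067) = 369.9 K

T = 369.9 K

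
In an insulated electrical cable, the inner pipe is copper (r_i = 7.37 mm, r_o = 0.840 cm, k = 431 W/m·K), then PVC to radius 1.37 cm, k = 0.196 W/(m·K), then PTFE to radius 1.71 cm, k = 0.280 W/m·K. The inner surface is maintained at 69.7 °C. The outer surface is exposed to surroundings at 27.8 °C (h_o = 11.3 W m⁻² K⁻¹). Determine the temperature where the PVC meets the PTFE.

Series thermal resistances, inner to outer:
  R'_copper = ln(0.00840/0.00737)/(2πk) = 0.1308/(2π·431) = 4.831×10^-5 m·K/W
  R'_PVC = ln(0.0137/0.00840)/(2πk) = 0.4892/(2π·0.196) = 0.3972 m·K/W
  R'_PTFE = ln(0.0171/0.0137)/(2πk) = 0.2217/(2π·0.280) = 0.1260 m·K/W
  R'_conv,out = 1/(2πr h) = 1/(2π·0.0171·11.3) = 0.8237 m·K/W
ΣR = 4.831×10^-5 + 0.3972 + 0.1260 + 0.8237 = 1.347 m·K/W
Q' = ΔT/ΣR = (69.7 °C − 27.8 °C)/1.347 = 31.11 W/m
From the inner boundary to the PVC/PTFE interface, ΣR_partial = 0.3972 m·K/W.
T_interface = T_in − Q'·ΣR_partial = 69.7 °C − (31.11)(0.3972) = 57.3 °C

T = 57.3 °C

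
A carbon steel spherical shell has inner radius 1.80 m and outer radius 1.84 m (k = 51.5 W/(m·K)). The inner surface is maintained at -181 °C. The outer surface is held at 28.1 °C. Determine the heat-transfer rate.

Q = 1.12×10^7 W

Q = 4πk·ΔT/(1/r₁ − 1/r₂) = 4π × 51.5 × 209.1 / (1/1.80 − 1/1.84) = 1.12×10^7 W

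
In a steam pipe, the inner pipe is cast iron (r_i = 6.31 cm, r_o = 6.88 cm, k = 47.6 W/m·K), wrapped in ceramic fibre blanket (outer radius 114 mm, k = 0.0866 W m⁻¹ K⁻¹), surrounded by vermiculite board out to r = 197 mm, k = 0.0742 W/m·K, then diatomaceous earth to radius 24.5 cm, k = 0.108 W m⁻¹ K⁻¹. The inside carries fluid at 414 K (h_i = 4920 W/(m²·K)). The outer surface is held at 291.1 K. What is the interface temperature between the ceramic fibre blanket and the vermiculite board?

Resistance network (inner→outer):
  R'_conv,in = 1/(2πr h) = 1/(2π·0.0631·4920) = 5.127×10^-4 m·K/W
  R'_cast iron = ln(0.0688/0.0631)/(2πk) = 0.08648/(2π·47.6) = 2.892×10^-4 m·K/W
  R'_ceramic fibre blanket = ln(0.114/0.0688)/(2πk) = 0.5050/(2π·0.0866) = 0.9281 m·K/W
  R'_vermiculite board = ln(0.197/0.114)/(2πk) = 0.5470/(2π·0.0742) = 1.173 m·K/W
  R'_diatomaceous earth = ln(0.245/0.197)/(2πk) = 0.2181/(2π·0.108) = 0.3213 m·K/W
ΣR = 5.127×10^-4 + 2.892×10^-4 + 0.9281 + 1.173 + 0.3213 = 2.423 m·K/W
Q' = ΔT/ΣR = (414 K − 291.1 K)/2.423 = 50.72 W/m
From the inner boundary to the ceramic fibre blanket/vermiculite board interface, ΣR_partial = 0.9289 m·K/W.
T_interface = T_in − Q'·ΣR_partial = 414 K − (50.72)(0.9289) = 366.9 K

T = 366.9 K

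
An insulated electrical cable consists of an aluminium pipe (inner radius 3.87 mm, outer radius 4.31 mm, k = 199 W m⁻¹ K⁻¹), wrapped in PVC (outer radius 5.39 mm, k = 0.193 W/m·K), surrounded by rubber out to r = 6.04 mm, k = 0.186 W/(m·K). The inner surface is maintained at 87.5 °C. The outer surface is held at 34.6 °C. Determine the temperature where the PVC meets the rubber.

T = 52.9 °C

Resistance network (inner→outer):
  R'_aluminium = ln(0.00431/0.00387)/(2πk) = 0.1077/(2π·199) = 8.612×10^-5 m·K/W
  R'_PVC = ln(0.00539/0.00431)/(2πk) = 0.2236/(2π·0.193) = 0.1844 m·K/W
  R'_rubber = ln(0.00604/0.00539)/(2πk) = 0.1139/(2π·0.186) = 0.09743 m·K/W
ΣR = 8.612×10^-5 + 0.1844 + 0.09743 = 0.2819 m·K/W
Q' = ΔT/ΣR = (87.5 °C − 34.6 °C)/0.2819 = 187.7 W/m
From the inner boundary to the PVC/rubber interface, ΣR_partial = 0.1845 m·K/W.
T_interface = T_in − Q'·ΣR_partial = 87.5 °C − (187.7)(0.1845) = 52.9 °C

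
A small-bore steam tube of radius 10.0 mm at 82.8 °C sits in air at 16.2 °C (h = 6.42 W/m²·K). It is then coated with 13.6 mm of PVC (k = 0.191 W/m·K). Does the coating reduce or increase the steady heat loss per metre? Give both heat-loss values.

increases: 26.9 → 37.7 W/m

Critical radius for a cylinder: r_cr = k/h = 0.0298 m = 2.98 cm.
Outer radius after coating: r₂ = 0.0100 + 0.0136 = 0.0236 m.
Since r₁ < r_cr and r₂ ≤ r_cr, the coating moves toward the maximum at r_cr — heat loss rises.
Bare: R = 1/(2πr₁h) = 2.479 m·K/W; Q = 66.6/2.479 = 26.9 W/m.
Coated: R = R_cond + R_conv = 1.766 m·K/W; Q = 66.6/1.766 = 37.7 W/m.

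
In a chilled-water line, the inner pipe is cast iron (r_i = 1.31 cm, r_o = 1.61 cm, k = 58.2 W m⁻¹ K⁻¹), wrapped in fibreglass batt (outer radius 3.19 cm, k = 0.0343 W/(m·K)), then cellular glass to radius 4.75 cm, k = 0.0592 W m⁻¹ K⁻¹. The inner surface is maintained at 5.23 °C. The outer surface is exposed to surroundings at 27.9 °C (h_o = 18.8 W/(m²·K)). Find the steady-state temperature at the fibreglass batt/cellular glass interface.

T = 21.5 °C

Treat each layer as a resistance in series:
  R'_cast iron = ln(0.0161/0.0131)/(2πk) = 0.2062/(2π·58.2) = 5.639×10^-4 m·K/W
  R'_fibreglass batt = ln(0.0319/0.0161)/(2πk) = 0.6838/(2π·0.0343) = 3.173 m·K/W
  R'_cellular glass = ln(0.0475/0.0319)/(2πk) = 0.3981/(2π·0.0592) = 1.070 m·K/W
  R'_conv,out = 1/(2πr h) = 1/(2π·0.0475·18.8) = 0.1782 m·K/W
ΣR = 5.639×10^-4 + 3.173 + 1.070 + 0.1782 = 4.422 m·K/W
Q' = ΔT/ΣR = (5.23 °C − 27.9 °C)/4.422 = -5.127 W/m
From the inner boundary to the fibreglass batt/cellular glass interface, ΣR_partial = 3.174 m·K/W.
T_interface = T_in − Q'·ΣR_partial = 5.23 °C − (-5.127)(3.174) = 21.5 °C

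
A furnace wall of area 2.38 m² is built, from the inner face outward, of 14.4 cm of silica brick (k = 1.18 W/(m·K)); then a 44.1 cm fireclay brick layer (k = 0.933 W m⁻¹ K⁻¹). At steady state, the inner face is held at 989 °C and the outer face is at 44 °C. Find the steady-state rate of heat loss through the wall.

Q = 3.78 kW

Treat each layer as a resistance in series:
  R_silica brick = L/(kA) = 0.144/(1.18·2.38) = 0.05127 K/W
  R_fireclay brick = L/(kA) = 0.441/(0.933·2.38) = 0.1986 K/W
ΣR = 0.05127 + 0.1986 = 0.2499 K/W
Q = ΔT/ΣR = (989 °C − 44 °C)/0.2499 = 3780 W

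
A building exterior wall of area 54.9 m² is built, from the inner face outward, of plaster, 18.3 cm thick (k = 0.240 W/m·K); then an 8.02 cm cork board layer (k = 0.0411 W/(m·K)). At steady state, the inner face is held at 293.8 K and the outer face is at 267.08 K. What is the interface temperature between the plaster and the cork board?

Resistance network (inner→outer):
  R_plaster = L/(kA) = 0.183/(0.240·54.9) = 0.01389 K/W
  R_cork board = L/(kA) = 0.0802/(0.0411·54.9) = 0.03554 K/W
ΣR = 0.01389 + 0.03554 = 0.04943 K/W
Q = ΔT/ΣR = (293.8 K − 267.08 K)/0.04943 = 540.6 W
From the inner boundary to the plaster/cork board interface, ΣR_partial = 0.01389 K/W.
T_interface = T_in − Q·ΣR_partial = 293.8 K − (540.6)(0.01389) = 286.3 K

T = 286.3 K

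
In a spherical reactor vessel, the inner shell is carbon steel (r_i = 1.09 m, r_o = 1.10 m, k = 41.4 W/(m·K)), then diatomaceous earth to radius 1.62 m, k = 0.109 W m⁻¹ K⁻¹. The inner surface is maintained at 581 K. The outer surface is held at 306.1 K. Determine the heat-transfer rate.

Q = 1290 W

Treat each layer as a resistance in series:
  R_carbon steel = (1/1.09 − 1/1.10)/(4πk) = 0.008340/(4π·41.4) = 1.603×10^-5 K/W
  R_diatomaceous earth = (1/1.10 − 1/1.62)/(4πk) = 0.2918/(4π·0.109) = 0.2130 K/W
ΣR = 1.603×10^-5 + 0.2130 = 0.2130 K/W
Q = ΔT/ΣR = (581 K − 306.1 K)/0.2130 = 1290 W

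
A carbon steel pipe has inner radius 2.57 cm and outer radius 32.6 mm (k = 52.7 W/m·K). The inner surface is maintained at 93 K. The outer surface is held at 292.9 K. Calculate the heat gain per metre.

Q' = 2πk·ΔT/ln(r₂/r₁) = 2π × 52.7 × 199.9 / ln(0.0326/0.0257) = 2.78×10^5 W/m

Q' = 278 kW/m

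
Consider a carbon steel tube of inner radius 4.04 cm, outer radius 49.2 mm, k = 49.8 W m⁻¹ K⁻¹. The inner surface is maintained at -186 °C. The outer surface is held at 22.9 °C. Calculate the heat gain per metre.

Q' = 3.32×10^5 W/m

Q' = 2πk·ΔT/ln(r₂/r₁) = 2π × 49.8 × 208.9 / ln(0.0492/0.0404) = 3.32×10^5 W/m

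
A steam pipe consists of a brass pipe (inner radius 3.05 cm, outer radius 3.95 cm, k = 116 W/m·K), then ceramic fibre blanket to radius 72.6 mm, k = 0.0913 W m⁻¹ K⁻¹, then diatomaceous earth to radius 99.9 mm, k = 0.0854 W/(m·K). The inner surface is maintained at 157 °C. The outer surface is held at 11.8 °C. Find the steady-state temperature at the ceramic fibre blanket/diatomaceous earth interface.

T = 64.0 °C

Treat each layer as a resistance in series:
  R'_brass = ln(0.0395/0.0305)/(2πk) = 0.2586/(2π·116) = 3.548×10^-4 m·K/W
  R'_ceramic fibre blanket = ln(0.0726/0.0395)/(2πk) = 0.6087/(2π·0.0913) = 1.061 m·K/W
  R'_diatomaceous earth = ln(0.0999/0.0726)/(2πk) = 0.3192/(2π·0.0854) = 0.5949 m·K/W
ΣR = 3.548×10^-4 + 1.061 + 0.5949 = 1.656 m·K/W
Q' = ΔT/ΣR = (157 °C − 11.8 °C)/1.656 = 87.68 W/m
From the inner boundary to the ceramic fibre blanket/diatomaceous earth interface, ΣR_partial = 1.061 m·K/W.
T_interface = T_in − Q'·ΣR_partial = 157 °C − (87.68)(1.061) = 64.0 °C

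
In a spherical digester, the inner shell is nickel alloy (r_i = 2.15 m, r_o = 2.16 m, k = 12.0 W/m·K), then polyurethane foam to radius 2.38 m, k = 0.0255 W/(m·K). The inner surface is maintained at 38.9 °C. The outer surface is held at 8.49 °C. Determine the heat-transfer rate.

Series thermal resistances, inner to outer:
  R_nickel alloy = (1/2.15 − 1/2.16)/(4πk) = 0.002153/(4π·12.0) = 1.428×10^-5 K/W
  R_polyurethane foam = (1/2.16 − 1/2.38)/(4πk) = 0.04279/(4π·0.0255) = 0.1335 K/W
ΣR = 1.428×10^-5 + 0.1335 = 0.1335 K/W
Q = ΔT/ΣR = (38.9 °C − 8.49 °C)/0.1335 = 228 W

Q = 228 W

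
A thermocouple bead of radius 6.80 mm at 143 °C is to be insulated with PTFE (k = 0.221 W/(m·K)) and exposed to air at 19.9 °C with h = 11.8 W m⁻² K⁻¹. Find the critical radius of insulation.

r_cr = 3.75 cm

For a sphere, r_cr = 2k_ins/h = 2·0.221/11.8 = 0.0375 m = 3.75 cm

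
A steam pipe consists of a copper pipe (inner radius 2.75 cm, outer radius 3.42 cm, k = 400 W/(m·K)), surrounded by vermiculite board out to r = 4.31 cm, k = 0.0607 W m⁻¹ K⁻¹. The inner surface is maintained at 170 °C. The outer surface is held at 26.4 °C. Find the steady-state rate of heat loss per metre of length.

Treat each layer as a resistance in series:
  R'_copper = ln(0.0342/0.0275)/(2πk) = 0.2180/(2π·400) = 8.676×10^-5 m·K/W
  R'_vermiculite board = ln(0.0431/0.0342)/(2πk) = 0.2313/(2π·0.0607) = 0.6065 m·K/W
ΣR = 8.676×10^-5 + 0.6065 = 0.6066 m·K/W
Q' = ΔT/ΣR = (170 °C − 26.4 °C)/0.6066 = 237 W/m

Q' = 237 W/m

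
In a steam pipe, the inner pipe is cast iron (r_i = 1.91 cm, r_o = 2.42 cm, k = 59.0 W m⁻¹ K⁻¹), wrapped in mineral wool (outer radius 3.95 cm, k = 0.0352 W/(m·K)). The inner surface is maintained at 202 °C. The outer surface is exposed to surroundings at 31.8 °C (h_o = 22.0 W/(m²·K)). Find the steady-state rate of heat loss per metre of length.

Q' = 70.9 W/m

Treat each layer as a resistance in series:
  R'_cast iron = ln(0.0242/0.0191)/(2πk) = 0.2367/(2π·59.0) = 6.384×10^-4 m·K/W
  R'_mineral wool = ln(0.0395/0.0242)/(2πk) = 0.4899/(2π·0.0352) = 2.215 m·K/W
  R'_conv,out = 1/(2πr h) = 1/(2π·0.0395·22.0) = 0.1831 m·K/W
ΣR = 6.384×10^-4 + 2.215 + 0.1831 = 2.399 m·K/W
Q' = ΔT/ΣR = (202 °C − 31.8 °C)/2.399 = 70.9 W/m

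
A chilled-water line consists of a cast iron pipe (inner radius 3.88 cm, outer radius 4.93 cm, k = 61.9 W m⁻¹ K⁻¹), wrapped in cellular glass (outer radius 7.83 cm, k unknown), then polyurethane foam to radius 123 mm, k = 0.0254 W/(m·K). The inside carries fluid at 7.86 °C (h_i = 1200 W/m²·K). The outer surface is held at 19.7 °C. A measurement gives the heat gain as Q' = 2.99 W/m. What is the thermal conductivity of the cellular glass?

k = 0.0654 W/m·K

ΣR = ΔT/Q' = |7.86 − 19.7|/2.99 = 3.960 m·K/W
Known resistances:
  R'_conv,in = 1/(2πr h) = 1/(2π·0.0388·1200) = 0.003418 m·K/W
  R'_cast iron = ln(0.0493/0.0388)/(2πk) = 0.2395/(2π·61.9) = 6.158×10^-4 m·K/W
  R'_polyurethane foam = ln(0.123/0.0783)/(2πk) = 0.4516/(2π·0.0254) = 2.830 m·K/W
R_cellular glass = ΣR − ΣR_known = 3.960 − 2.834 = 1.126 m·K/W
ln(r₂/r₁)/(2πk) = 1.126 ⇒ k = 0.4626/(2π·1.126) = 0.0654 W/m·K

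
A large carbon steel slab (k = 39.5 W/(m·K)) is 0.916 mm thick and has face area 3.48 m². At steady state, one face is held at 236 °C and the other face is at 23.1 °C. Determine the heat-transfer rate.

Q = 3.19×10^7 W

Q = kA·ΔT/L = 39.5 × 3.48 × |236 °C − 23.1 °C| / 9.16×10^-4 = 3.19×10^7 W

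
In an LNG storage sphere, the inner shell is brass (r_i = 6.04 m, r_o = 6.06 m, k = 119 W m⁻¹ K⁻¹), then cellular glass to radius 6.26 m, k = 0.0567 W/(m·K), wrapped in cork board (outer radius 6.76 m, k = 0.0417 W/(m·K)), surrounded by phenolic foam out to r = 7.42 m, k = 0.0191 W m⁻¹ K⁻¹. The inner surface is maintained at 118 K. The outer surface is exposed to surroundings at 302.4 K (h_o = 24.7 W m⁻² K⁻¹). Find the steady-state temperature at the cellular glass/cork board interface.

Resistance network (inner→outer):
  R_brass = (1/6.04 − 1/6.06)/(4πk) = 5.464×10^-4/(4π·119) = 3.654×10^-7 K/W
  R_cellular glass = (1/6.06 − 1/6.26)/(4πk) = 0.005272/(4π·0.0567) = 0.007399 K/W
  R_cork board = (1/6.26 − 1/6.76)/(4πk) = 0.01182/(4π·0.0417) = 0.02255 K/W
  R_phenolic foam = (1/6.76 − 1/7.42)/(4πk) = 0.01316/(4π·0.0191) = 0.05482 K/W
  R_conv,out = 1/(4πr²h) = 1/(4π·7.42²·24.7) = 5.852×10^-5 K/W
ΣR = 3.654×10^-7 + 0.007399 + 0.02255 + 0.05482 + 5.852×10^-5 = 0.08483 K/W
Q = ΔT/ΣR = (118 K − 302.4 K)/0.08483 = -2174 W
From the inner boundary to the cellular glass/cork board interface, ΣR_partial = 0.007399 K/W.
T_interface = T_in − Q·ΣR_partial = 118 K − (-2174)(0.007399) = 134 K

T = 134 K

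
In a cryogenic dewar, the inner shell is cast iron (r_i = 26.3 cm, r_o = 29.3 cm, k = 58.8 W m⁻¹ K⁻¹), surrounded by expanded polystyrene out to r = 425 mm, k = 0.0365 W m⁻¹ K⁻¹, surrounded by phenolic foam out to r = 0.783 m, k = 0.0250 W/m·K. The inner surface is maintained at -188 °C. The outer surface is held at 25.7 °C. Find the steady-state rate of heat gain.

Series thermal resistances, inner to outer:
  R_cast iron = (1/0.263 − 1/0.293)/(4πk) = 0.3893/(4π·58.8) = 5.269×10^-4 K/W
  R_expanded polystyrene = (1/0.293 − 1/0.425)/(4πk) = 1.060/(4π·0.0365) = 2.311 K/W
  R_phenolic foam = (1/0.425 − 1/0.783)/(4πk) = 1.076/(4π·0.0250) = 3.424 K/W
ΣR = 5.269×10^-4 + 2.311 + 3.424 = 5.736 K/W
Q = ΔT/ΣR = (-188 °C − 25.7 °C)/5.736 = -37.3 W
(Negative Q ⇒ heat flows inward; heat gain = 37.3 W.)

Q = 37.3 W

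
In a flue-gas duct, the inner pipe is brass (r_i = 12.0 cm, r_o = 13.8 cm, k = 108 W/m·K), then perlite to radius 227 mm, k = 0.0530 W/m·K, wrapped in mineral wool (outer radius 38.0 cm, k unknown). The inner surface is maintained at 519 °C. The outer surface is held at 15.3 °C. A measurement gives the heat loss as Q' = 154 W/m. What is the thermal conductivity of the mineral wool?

ΣR = ΔT/Q' = |519 − 15.3|/154 = 3.271 m·K/W
Known resistances:
  R'_brass = ln(0.138/0.120)/(2πk) = 0.1398/(2π·108) = 2.060×10^-4 m·K/W
  R'_perlite = ln(0.227/0.138)/(2πk) = 0.4977/(2π·0.0530) = 1.495 m·K/W
R_mineral wool = ΣR − ΣR_known = 3.271 − 1.495 = 1.776 m·K/W
ln(r₂/r₁)/(2πk) = 1.776 ⇒ k = 0.5152/(2π·1.776) = 0.0462 W/m·K

k = 0.0462 W/m·K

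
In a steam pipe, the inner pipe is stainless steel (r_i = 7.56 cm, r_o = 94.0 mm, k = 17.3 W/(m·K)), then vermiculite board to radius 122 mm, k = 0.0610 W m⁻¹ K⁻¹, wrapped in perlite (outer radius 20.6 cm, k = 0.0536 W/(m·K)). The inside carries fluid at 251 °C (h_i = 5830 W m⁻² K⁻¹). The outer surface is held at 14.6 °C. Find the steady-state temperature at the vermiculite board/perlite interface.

T = 179 °C

Series thermal resistances, inner to outer:
  R'_conv,in = 1/(2πr h) = 1/(2π·0.0756·5830) = 3.611×10^-4 m·K/W
  R'_stainless steel = ln(0.0940/0.0756)/(2πk) = 0.2178/(2π·17.3) = 0.002004 m·K/W
  R'_vermiculite board = ln(0.122/0.0940)/(2πk) = 0.2607/(2π·0.0610) = 0.6803 m·K/W
  R'_perlite = ln(0.206/0.122)/(2πk) = 0.5239/(2π·0.0536) = 1.555 m·K/W
ΣR = 3.611×10^-4 + 0.002004 + 0.6803 + 1.555 = 2.238 m·K/W
Q' = ΔT/ΣR = (251 °C − 14.6 °C)/2.238 = 105.6 W/m
From the inner boundary to the vermiculite board/perlite interface, ΣR_partial = 0.6827 m·K/W.
T_interface = T_in − Q'·ΣR_partial = 251 °C − (105.6)(0.6827) = 179 °C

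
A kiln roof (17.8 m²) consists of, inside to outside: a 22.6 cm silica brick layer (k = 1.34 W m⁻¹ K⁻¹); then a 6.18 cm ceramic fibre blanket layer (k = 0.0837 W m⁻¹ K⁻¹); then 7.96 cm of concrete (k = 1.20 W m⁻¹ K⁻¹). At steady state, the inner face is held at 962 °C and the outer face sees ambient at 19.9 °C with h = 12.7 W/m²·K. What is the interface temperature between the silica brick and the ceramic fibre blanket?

Series thermal resistances, inner to outer:
  R_silica brick = L/(kA) = 0.226/(1.34·17.8) = 0.009475 K/W
  R_ceramic fibre blanket = L/(kA) = 0.0618/(0.0837·17.8) = 0.04148 K/W
  R_concrete = L/(kA) = 0.0796/(1.20·17.8) = 0.003727 K/W
  R_conv,out = 1/(hA) = 1/(12.7·17.8) = 0.004424 K/W
ΣR = 0.009475 + 0.04148 + 0.003727 + 0.004424 = 0.05911 K/W
Q = ΔT/ΣR = (962 °C − 19.9 °C)/0.05911 = 15940 W
From the inner boundary to the silica brick/ceramic fibre blanket interface, ΣR_partial = 0.009475 K/W.
T_interface = T_in − Q·ΣR_partial = 962 °C − (15940)(0.009475) = 811 °C

T = 811 °C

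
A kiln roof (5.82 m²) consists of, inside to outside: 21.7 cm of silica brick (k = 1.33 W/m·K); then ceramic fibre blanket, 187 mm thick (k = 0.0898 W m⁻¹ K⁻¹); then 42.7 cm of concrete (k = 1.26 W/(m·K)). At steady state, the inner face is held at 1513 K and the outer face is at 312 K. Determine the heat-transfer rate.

Q = 2700 W

Series thermal resistances, inner to outer:
  R_silica brick = L/(kA) = 0.217/(1.33·5.82) = 0.02803 K/W
  R_ceramic fibre blanket = L/(kA) = 0.187/(0.0898·5.82) = 0.3578 K/W
  R_concrete = L/(kA) = 0.427/(1.26·5.82) = 0.05823 K/W
ΣR = 0.02803 + 0.3578 + 0.05823 = 0.4441 K/W
Q = ΔT/ΣR = (1513 K − 312 K)/0.4441 = 2700 W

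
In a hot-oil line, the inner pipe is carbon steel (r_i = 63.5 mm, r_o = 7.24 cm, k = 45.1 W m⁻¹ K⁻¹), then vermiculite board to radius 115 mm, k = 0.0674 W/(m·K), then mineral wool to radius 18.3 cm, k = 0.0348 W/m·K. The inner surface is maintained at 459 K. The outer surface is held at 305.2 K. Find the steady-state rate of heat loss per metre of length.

Q' = 47.8 W/m

Resistance network (inner→outer):
  R'_carbon steel = ln(0.0724/0.0635)/(2πk) = 0.1312/(2π·45.1) = 4.629×10^-4 m·K/W
  R'_vermiculite board = ln(0.115/0.0724)/(2πk) = 0.4627/(2π·0.0674) = 1.093 m·K/W
  R'_mineral wool = ln(0.183/0.115)/(2πk) = 0.4646/(2π·0.0348) = 2.125 m·K/W
ΣR = 4.629×10^-4 + 1.093 + 2.125 = 3.218 m·K/W
Q' = ΔT/ΣR = (459 K − 305.2 K)/3.218 = 47.8 W/m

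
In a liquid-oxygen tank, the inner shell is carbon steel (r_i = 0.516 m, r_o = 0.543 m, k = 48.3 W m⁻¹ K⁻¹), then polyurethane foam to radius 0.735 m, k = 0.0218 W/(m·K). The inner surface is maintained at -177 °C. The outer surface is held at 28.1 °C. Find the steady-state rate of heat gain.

Resistance network (inner→outer):
  R_carbon steel = (1/0.516 − 1/0.543)/(4πk) = 0.09636/(4π·48.3) = 1.588×10^-4 K/W
  R_polyurethane foam = (1/0.543 − 1/0.735)/(4πk) = 0.4811/(4π·0.0218) = 1.756 K/W
ΣR = 1.588×10^-4 + 1.756 = 1.756 K/W
Q = ΔT/ΣR = (-177 °C − 28.1 °C)/1.756 = -117 W
(Negative Q ⇒ heat flows inward; heat gain = 117 W.)

Q = 117 W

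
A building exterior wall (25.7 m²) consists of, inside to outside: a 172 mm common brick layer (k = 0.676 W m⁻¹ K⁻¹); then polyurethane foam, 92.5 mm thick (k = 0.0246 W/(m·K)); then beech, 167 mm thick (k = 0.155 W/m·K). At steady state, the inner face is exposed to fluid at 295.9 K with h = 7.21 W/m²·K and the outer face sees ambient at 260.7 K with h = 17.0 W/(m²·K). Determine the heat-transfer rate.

Treat each layer as a resistance in series:
  R_conv,in = 1/(hA) = 1/(7.21·25.7) = 0.005397 K/W
  R_common brick = L/(kA) = 0.172/(0.676·25.7) = 0.009900 K/W
  R_polyurethane foam = L/(kA) = 0.0925/(0.0246·25.7) = 0.1463 K/W
  R_beech = L/(kA) = 0.167/(0.155·25.7) = 0.04192 K/W
  R_conv,out = 1/(hA) = 1/(17.0·25.7) = 0.002289 K/W
ΣR = 0.005397 + 0.009900 + 0.1463 + 0.04192 + 0.002289 = 0.2058 K/W
Q = ΔT/ΣR = (295.9 K − 260.7 K)/0.2058 = 171 W

Q = 171 W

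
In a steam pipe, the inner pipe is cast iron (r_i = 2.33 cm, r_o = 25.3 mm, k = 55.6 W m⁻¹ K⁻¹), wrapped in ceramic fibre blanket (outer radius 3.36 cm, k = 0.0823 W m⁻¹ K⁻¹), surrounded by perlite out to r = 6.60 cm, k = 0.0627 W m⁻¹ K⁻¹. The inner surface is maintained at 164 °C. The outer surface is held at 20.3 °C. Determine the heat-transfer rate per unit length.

Treat each layer as a resistance in series:
  R'_cast iron = ln(0.0253/0.0233)/(2πk) = 0.08235/(2π·55.6) = 2.357×10^-4 m·K/W
  R'_ceramic fibre blanket = ln(0.0336/0.0253)/(2πk) = 0.2837/(2π·0.0823) = 0.5487 m·K/W
  R'_perlite = ln(0.0660/0.0336)/(2πk) = 0.6751/(2π·0.0627) = 1.714 m·K/W
ΣR = 2.357×10^-4 + 0.5487 + 1.714 = 2.263 m·K/W
Q' = ΔT/ΣR = (164 °C − 20.3 °C)/2.263 = 63.5 W/m

Q' = 63.5 W/m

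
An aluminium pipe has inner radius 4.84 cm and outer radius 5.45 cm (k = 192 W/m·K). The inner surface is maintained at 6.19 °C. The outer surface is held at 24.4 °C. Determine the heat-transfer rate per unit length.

Q' = 2πk·ΔT/ln(r₂/r₁) = 2π × 192 × 18.21 / ln(0.0545/0.0484) = 1.85×10^5 W/m

Q' = 185 kW/m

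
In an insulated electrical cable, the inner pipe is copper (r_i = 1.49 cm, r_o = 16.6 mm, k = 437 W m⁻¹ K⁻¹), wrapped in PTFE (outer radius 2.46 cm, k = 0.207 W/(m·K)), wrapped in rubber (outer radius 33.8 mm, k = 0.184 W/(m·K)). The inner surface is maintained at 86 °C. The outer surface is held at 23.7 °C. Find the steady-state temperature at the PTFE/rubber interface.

Series thermal resistances, inner to outer:
  R'_copper = ln(0.0166/0.0149)/(2πk) = 0.1080/(2π·437) = 3.935×10^-5 m·K/W
  R'_PTFE = ln(0.0246/0.0166)/(2πk) = 0.3933/(2π·0.207) = 0.3024 m·K/W
  R'_rubber = ln(0.0338/0.0246)/(2πk) = 0.3177/(2π·0.184) = 0.2748 m·K/W
ΣR = 3.935×10^-5 + 0.3024 + 0.2748 = 0.5772 m·K/W
Q' = ΔT/ΣR = (86 °C − 23.7 °C)/0.5772 = 107.9 W/m
From the inner boundary to the PTFE/rubber interface, ΣR_partial = 0.3024 m·K/W.
T_interface = T_in − Q'·ΣR_partial = 86 °C − (107.9)(0.3024) = 53.4 °C

T = 53.4 °C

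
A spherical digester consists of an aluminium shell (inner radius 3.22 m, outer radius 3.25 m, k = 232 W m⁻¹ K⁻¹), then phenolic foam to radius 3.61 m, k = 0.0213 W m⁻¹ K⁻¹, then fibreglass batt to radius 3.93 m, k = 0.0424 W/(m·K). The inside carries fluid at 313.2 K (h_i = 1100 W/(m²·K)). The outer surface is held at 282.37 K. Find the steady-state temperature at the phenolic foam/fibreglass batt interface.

Treat each layer as a resistance in series:
  R_conv,in = 1/(4πr²h) = 1/(4π·3.22²·1100) = 6.977×10^-6 K/W
  R_aluminium = (1/3.22 − 1/3.25)/(4πk) = 0.002867/(4π·232) = 9.833×10^-7 K/W
  R_phenolic foam = (1/3.25 − 1/3.61)/(4πk) = 0.03068/(4π·0.0213) = 0.1146 K/W
  R_fibreglass batt = (1/3.61 − 1/3.93)/(4πk) = 0.02256/(4π·0.0424) = 0.04233 K/W
ΣR = 6.977×10^-6 + 9.833×10^-7 + 0.1146 + 0.04233 = 0.1569 K/W
Q = ΔT/ΣR = (313.2 K − 282.37 K)/0.1569 = 196.5 W
From the inner boundary to the phenolic foam/fibreglass batt interface, ΣR_partial = 0.1146 K/W.
T_interface = T_in − Q·ΣR_partial = 313.2 K − (196.5)(0.1146) = 290.7 K

T = 290.7 K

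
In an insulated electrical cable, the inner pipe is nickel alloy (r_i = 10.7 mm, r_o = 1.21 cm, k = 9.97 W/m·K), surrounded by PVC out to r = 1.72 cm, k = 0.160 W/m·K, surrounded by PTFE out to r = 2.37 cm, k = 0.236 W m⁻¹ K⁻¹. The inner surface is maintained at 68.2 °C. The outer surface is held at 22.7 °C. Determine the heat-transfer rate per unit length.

Treat each layer as a resistance in series:
  R'_nickel alloy = ln(0.0121/0.0107)/(2πk) = 0.1230/(2π·9.97) = 0.001963 m·K/W
  R'_PVC = ln(0.0172/0.0121)/(2πk) = 0.3517/(2π·0.160) = 0.3498 m·K/W
  R'_PTFE = ln(0.0237/0.0172)/(2πk) = 0.3206/(2π·0.236) = 0.2162 m·K/W
ΣR = 0.001963 + 0.3498 + 0.2162 = 0.5680 m·K/W
Q' = ΔT/ΣR = (68.2 °C − 22.7 °C)/0.5680 = 80.1 W/m

Q' = 80.1 W/m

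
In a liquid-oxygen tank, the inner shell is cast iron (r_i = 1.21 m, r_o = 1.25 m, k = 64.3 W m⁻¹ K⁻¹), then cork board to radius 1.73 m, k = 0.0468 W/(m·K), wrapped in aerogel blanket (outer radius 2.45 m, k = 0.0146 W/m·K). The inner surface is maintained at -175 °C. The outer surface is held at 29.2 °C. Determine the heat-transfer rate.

Q = 157 W

Treat each layer as a resistance in series:
  R_cast iron = (1/1.21 − 1/1.25)/(4πk) = 0.02645/(4π·64.3) = 3.273×10^-5 K/W
  R_cork board = (1/1.25 − 1/1.73)/(4πk) = 0.2220/(4π·0.0468) = 0.3774 K/W
  R_aerogel blanket = (1/1.73 − 1/2.45)/(4πk) = 0.1699/(4π·0.0146) = 0.9259 K/W
ΣR = 3.273×10^-5 + 0.3774 + 0.9259 = 1.303 K/W
Q = ΔT/ΣR = (-175 °C − 29.2 °C)/1.303 = -157 W
(Negative Q ⇒ heat flows inward; heat gain = 157 W.)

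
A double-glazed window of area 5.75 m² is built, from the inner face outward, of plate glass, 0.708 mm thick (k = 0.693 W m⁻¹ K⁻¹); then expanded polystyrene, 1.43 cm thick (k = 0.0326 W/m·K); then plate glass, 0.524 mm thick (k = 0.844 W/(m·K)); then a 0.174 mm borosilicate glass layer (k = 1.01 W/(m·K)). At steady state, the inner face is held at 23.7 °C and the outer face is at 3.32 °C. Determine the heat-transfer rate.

Q = 266 W

Resistance network (inner→outer):
  R_plate glass = L/(kA) = 7.08×10^-4/(0.693·5.75) = 1.777×10^-4 K/W
  R_expanded polystyrene = L/(kA) = 0.0143/(0.0326·5.75) = 0.07629 K/W
  R_plate glass = L/(kA) = 5.24×10^-4/(0.844·5.75) = 1.080×10^-4 K/W
  R_borosilicate glass = L/(kA) = 1.74×10^-4/(1.01·5.75) = 2.996×10^-5 K/W
ΣR = 1.777×10^-4 + 0.07629 + 1.080×10^-4 + 2.996×10^-5 = 0.07661 K/W
Q = ΔT/ΣR = (23.7 °C − 3.32 °C)/0.07661 = 266 W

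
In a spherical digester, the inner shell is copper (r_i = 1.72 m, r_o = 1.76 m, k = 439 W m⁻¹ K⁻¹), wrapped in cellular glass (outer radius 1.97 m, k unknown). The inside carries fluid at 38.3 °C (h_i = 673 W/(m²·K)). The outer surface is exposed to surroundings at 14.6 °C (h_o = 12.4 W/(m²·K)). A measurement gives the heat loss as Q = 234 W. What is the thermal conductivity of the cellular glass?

ΣR = ΔT/Q = |38.3 − 14.6|/234 = 0.1013 K/W
Known resistances:
  R_conv,in = 1/(4πr²h) = 1/(4π·1.72²·673) = 3.997×10^-5 K/W
  R_copper = (1/1.72 − 1/1.76)/(4πk) = 0.01321/(4π·439) = 2.395×10^-6 K/W
  R_conv,out = 1/(4πr²h) = 1/(4π·1.97²·12.4) = 0.001654 K/W
R_cellular glass = ΣR − ΣR_known = 0.1013 − 0.001696 = 0.09960 K/W
(1/r₁−1/r₂)/(4πk) = 0.09960 ⇒ k = 0.06057/(4π·0.09960) = 0.0484 W/m·K

k = 0.0484 W/m·K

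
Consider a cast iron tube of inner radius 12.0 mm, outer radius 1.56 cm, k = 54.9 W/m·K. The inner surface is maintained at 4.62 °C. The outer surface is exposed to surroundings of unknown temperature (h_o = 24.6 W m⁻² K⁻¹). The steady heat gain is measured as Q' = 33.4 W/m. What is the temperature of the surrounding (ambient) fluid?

T_out = 18.5 °C

Sum the resistances:
  R'_cast iron = ln(0.0156/0.0120)/(2πk) = 0.2624/(2π·54.9) = 7.606×10^-4 m·K/W
  R'_conv,out = 1/(2πr h) = 1/(2π·0.0156·24.6) = 0.4147 m·K/W
ΣR = 0.4155 m·K/W
ΔT = Q'·ΣR = 33.4 × 0.4155 = 13.88 K
Heat flows inward, so T_out = T_in + ΔT = 4.62 + 13.88 = 18.5 °C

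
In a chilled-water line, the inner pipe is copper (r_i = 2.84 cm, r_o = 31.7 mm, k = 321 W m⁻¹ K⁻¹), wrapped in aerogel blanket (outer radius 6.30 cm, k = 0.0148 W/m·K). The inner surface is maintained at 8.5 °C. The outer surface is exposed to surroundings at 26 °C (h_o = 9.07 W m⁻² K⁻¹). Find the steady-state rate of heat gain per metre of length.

Resistance network (inner→outer):
  R'_copper = ln(0.0317/0.0284)/(2πk) = 0.1099/(2π·321) = 5.450×10^-5 m·K/W
  R'_aerogel blanket = ln(0.0630/0.0317)/(2πk) = 0.6868/(2π·0.0148) = 7.386 m·K/W
  R'_conv,out = 1/(2πr h) = 1/(2π·0.0630·9.07) = 0.2785 m·K/W
ΣR = 5.450×10^-5 + 7.386 + 0.2785 = 7.665 m·K/W
Q' = ΔT/ΣR = (8.5 °C − 26 °C)/7.665 = -2.28 W/m
(Negative Q' ⇒ heat flows inward; heat gain = 2.28 W/m.)

Q' = 2.28 W/m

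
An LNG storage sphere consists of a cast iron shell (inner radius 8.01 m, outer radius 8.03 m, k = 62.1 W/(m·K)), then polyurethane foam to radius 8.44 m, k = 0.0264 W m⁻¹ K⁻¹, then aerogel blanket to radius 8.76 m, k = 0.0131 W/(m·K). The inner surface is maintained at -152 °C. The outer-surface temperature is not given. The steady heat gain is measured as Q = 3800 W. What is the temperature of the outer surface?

T_out = 17.2 °C

Series resistances:
  R_cast iron = (1/8.01 − 1/8.03)/(4πk) = 3.109×10^-4/(4π·62.1) = 3.985×10^-7 K/W
  R_polyurethane foam = (1/8.03 − 1/8.44)/(4πk) = 0.006050/(4π·0.0264) = 0.01824 K/W
  R_aerogel blanket = (1/8.44 − 1/8.76)/(4πk) = 0.004328/(4π·0.0131) = 0.02629 K/W
ΣR = 0.04453 K/W
ΔT = Q·ΣR = 3800 × 0.04453 = 169.2 K
Heat flows inward, so T_out = T_in + ΔT = -152 + 169.2 = 17.2 °C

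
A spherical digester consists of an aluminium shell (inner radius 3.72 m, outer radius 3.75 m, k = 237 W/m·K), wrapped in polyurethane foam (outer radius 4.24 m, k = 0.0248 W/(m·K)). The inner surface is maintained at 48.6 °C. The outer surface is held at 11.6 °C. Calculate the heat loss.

Treat each layer as a resistance in series:
  R_aluminium = (1/3.72 − 1/3.75)/(4πk) = 0.002151/(4π·237) = 7.221×10^-7 K/W
  R_polyurethane foam = (1/3.75 − 1/4.24)/(4πk) = 0.03082/(4π·0.0248) = 0.09889 K/W
ΣR = 7.221×10^-7 + 0.09889 = 0.09889 K/W
Q = ΔT/ΣR = (48.6 °C − 11.6 °C)/0.09889 = 374 W

Q = 374 W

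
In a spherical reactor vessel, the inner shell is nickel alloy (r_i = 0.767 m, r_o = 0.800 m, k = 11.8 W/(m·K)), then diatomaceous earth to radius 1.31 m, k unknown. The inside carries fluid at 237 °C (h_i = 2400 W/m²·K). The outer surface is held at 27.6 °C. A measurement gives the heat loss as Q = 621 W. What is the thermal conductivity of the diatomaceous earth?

k = 0.115 W/m·K

ΣR = ΔT/Q = |237 − 27.6|/621 = 0.3372 K/W
Known resistances:
  R_conv,in = 1/(4πr²h) = 1/(4π·0.767²·2400) = 5.636×10^-5 K/W
  R_nickel alloy = (1/0.767 − 1/0.800)/(4πk) = 0.05378/(4π·11.8) = 3.627×10^-4 K/W
R_diatomaceous earth = ΣR − ΣR_known = 0.3372 − 4.191×10^-4 = 0.3368 K/W
(1/r₁−1/r₂)/(4πk) = 0.3368 ⇒ k = 0.4866/(4π·0.3368) = 0.115 W/m·K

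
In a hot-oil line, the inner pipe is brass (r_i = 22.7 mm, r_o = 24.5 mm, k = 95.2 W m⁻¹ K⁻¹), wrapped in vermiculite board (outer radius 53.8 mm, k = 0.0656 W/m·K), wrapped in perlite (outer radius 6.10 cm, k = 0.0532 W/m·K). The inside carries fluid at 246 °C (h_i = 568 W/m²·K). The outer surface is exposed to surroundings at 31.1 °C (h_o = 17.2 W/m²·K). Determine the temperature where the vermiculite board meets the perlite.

Treat each layer as a resistance in series:
  R'_conv,in = 1/(2πr h) = 1/(2π·0.0227·568) = 0.01234 m·K/W
  R'_brass = ln(0.0245/0.0227)/(2πk) = 0.07631/(2π·95.2) = 1.276×10^-4 m·K/W
  R'_vermiculite board = ln(0.0538/0.0245)/(2πk) = 0.7866/(2π·0.0656) = 1.908 m·K/W
  R'_perlite = ln(0.0610/0.0538)/(2πk) = 0.1256/(2π·0.0532) = 0.3758 m·K/W
  R'_conv,out = 1/(2πr h) = 1/(2π·0.0610·17.2) = 0.1517 m·K/W
ΣR = 0.01234 + 1.276×10^-4 + 1.908 + 0.3758 + 0.1517 = 2.448 m·K/W
Q' = ΔT/ΣR = (246 °C − 31.1 °C)/2.448 = 87.79 W/m
From the inner boundary to the vermiculite board/perlite interface, ΣR_partial = 1.920 m·K/W.
T_interface = T_in − Q'·ΣR_partial = 246 °C − (87.79)(1.920) = 77.4 °C

T = 77.4 °C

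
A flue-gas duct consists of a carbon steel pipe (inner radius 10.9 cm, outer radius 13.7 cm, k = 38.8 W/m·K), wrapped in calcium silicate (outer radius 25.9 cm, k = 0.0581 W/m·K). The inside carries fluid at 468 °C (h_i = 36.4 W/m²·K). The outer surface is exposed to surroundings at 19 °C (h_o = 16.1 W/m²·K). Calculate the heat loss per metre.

Resistance network (inner→outer):
  R'_conv,in = 1/(2πr h) = 1/(2π·0.109·36.4) = 0.04011 m·K/W
  R'_carbon steel = ln(0.137/0.109)/(2πk) = 0.2286/(2π·38.8) = 9.378×10^-4 m·K/W
  R'_calcium silicate = ln(0.259/0.137)/(2πk) = 0.6368/(2π·0.0581) = 1.745 m·K/W
  R'_conv,out = 1/(2πr h) = 1/(2π·0.259·16.1) = 0.03817 m·K/W
ΣR = 0.04011 + 9.378×10^-4 + 1.745 + 0.03817 = 1.824 m·K/W
Q' = ΔT/ΣR = (468 °C − 19 °C)/1.824 = 246 W/m

Q' = 246 W/m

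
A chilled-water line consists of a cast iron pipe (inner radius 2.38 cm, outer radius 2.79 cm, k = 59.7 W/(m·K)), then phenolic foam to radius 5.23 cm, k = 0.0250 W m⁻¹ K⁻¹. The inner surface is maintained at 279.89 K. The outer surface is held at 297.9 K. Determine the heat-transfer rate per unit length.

Q' = 4.50 W/m

Series thermal resistances, inner to outer:
  R'_cast iron = ln(0.0279/0.0238)/(2πk) = 0.1589/(2π·59.7) = 4.237×10^-4 m·K/W
  R'_phenolic foam = ln(0.0523/0.0279)/(2πk) = 0.6284/(2π·0.0250) = 4.000 m·K/W
ΣR = 4.237×10^-4 + 4.000 = 4.000 m·K/W
Q' = ΔT/ΣR = (279.89 K − 297.9 K)/4.000 = -4.50 W/m
(Negative Q' ⇒ heat flows inward; heat gain = 4.50 W/m.)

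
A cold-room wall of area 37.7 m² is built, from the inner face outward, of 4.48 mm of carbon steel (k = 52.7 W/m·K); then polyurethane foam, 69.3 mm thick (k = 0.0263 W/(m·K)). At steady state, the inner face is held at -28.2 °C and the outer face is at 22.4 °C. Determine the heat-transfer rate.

Treat each layer as a resistance in series:
  R_carbon steel = L/(kA) = 0.00448/(52.7·37.7) = 2.255×10^-6 K/W
  R_polyurethane foam = L/(kA) = 0.0693/(0.0263·37.7) = 0.06989 K/W
ΣR = 2.255×10^-6 + 0.06989 = 0.06989 K/W
Q = ΔT/ΣR = (-28.2 °C − 22.4 °C)/0.06989 = -724 W
(Negative Q ⇒ heat flows inward; heat gain = 724 W.)

Q = 724 W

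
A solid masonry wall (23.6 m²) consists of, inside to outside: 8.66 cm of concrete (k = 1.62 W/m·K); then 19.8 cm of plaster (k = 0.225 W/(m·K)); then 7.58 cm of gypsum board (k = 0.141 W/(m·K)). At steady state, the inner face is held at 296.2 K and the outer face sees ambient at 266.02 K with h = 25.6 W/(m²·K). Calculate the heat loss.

Q = 472 W

Resistance network (inner→outer):
  R_concrete = L/(kA) = 0.0866/(1.62·23.6) = 0.002265 K/W
  R_plaster = L/(kA) = 0.198/(0.225·23.6) = 0.03729 K/W
  R_gypsum board = L/(kA) = 0.0758/(0.141·23.6) = 0.02278 K/W
  R_conv,out = 1/(hA) = 1/(25.6·23.6) = 0.001655 K/W
ΣR = 0.002265 + 0.03729 + 0.02278 + 0.001655 = 0.06399 K/W
Q = ΔT/ΣR = (296.2 K − 266.02 K)/0.06399 = 472 W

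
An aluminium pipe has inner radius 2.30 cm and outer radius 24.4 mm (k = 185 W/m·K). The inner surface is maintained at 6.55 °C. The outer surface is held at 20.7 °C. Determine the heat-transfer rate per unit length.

Q' = 2πk·ΔT/ln(r₂/r₁) = 2π × 185 × 14.15 / ln(0.0244/0.0230) = 2.78×10^5 W/m

Q' = 2.78×10^5 W/m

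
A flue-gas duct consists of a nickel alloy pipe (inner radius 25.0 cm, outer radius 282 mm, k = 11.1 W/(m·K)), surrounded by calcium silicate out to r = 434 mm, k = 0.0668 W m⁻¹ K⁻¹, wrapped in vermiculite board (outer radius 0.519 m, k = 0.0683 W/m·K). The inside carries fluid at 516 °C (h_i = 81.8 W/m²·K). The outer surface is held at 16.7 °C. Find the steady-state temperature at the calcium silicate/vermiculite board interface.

Resistance network (inner→outer):
  R'_conv,in = 1/(2πr h) = 1/(2π·0.250·81.8) = 0.007783 m·K/W
  R'_nickel alloy = ln(0.282/0.250)/(2πk) = 0.1204/(2π·11.1) = 0.001727 m·K/W
  R'_calcium silicate = ln(0.434/0.282)/(2πk) = 0.4311/(2π·0.0668) = 1.027 m·K/W
  R'_vermiculite board = ln(0.519/0.434)/(2πk) = 0.1789/(2π·0.0683) = 0.4168 m·K/W
ΣR = 0.007783 + 0.001727 + 1.027 + 0.4168 = 1.453 m·K/W
Q' = ΔT/ΣR = (516 °C − 16.7 °C)/1.453 = 343.6 W/m
From the inner boundary to the calcium silicate/vermiculite board interface, ΣR_partial = 1.037 m·K/W.
T_interface = T_in − Q'·ΣR_partial = 516 °C − (343.6)(1.037) = 160 °C

T = 160 °C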